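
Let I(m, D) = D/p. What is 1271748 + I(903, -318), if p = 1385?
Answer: 1761370662/1385 ≈ 1.2717e+6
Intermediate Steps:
I(m, D) = D/1385
1271748 + I(903, -318) = 1271748 + (1/1385)*(-318) = 1271748 - 318/1385 = 1761370662/1385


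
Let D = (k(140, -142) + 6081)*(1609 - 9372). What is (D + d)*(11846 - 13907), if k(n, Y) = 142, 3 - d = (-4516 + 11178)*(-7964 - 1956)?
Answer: -36640239534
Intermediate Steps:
d = 66087043 (d = 3 - (-4516 + 11178)*(-7964 - 1956) = 3 - 6662*(-9920) = 3 - 1*(-66087040) = 3 + 66087040 = 66087043)
D = -48309149 (D = (142 + 6081)*(1609 - 9372) = 6223*(-7763) = -48309149)
(D + d)*(11846 - 13907) = (-48309149 + 66087043)*(11846 - 13907) = 17777894*(-2061) = -36640239534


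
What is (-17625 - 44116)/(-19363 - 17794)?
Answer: 61741/37157 ≈ 1.6616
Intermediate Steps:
(-17625 - 44116)/(-19363 - 17794) = -61741/(-37157) = -61741*(-1/37157) = 61741/37157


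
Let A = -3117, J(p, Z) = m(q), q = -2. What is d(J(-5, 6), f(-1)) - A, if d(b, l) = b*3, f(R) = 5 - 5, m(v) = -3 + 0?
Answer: 3108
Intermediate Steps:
m(v) = -3
f(R) = 0
J(p, Z) = -3
d(b, l) = 3*b
d(J(-5, 6), f(-1)) - A = 3*(-3) - 1*(-3117) = -9 + 3117 = 3108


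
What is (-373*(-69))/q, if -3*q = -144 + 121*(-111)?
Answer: 25737/4525 ≈ 5.6877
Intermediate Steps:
q = 4525 (q = -(-144 + 121*(-111))/3 = -(-144 - 13431)/3 = -1/3*(-13575) = 4525)
(-373*(-69))/q = -373*(-69)/4525 = 25737*(1/4525) = 25737/4525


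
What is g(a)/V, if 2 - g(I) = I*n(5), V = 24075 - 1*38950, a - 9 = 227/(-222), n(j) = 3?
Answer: 1623/1100750 ≈ 0.0014744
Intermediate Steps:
a = 1771/222 (a = 9 + 227/(-222) = 9 + 227*(-1/222) = 9 - 227/222 = 1771/222 ≈ 7.9775)
V = -14875 (V = 24075 - 38950 = -14875)
g(I) = 2 - 3*I (g(I) = 2 - I*3 = 2 - 3*I)
g(a)/V = (2 - 3*1771/222)/(-14875) = (2 - 1771/74)*(-1/14875) = -1623/74*(-1/14875) = 1623/1100750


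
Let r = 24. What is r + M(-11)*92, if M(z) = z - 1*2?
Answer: -1172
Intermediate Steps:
M(z) = -2 + z (M(z) = z - 2 = -2 + z)
r + M(-11)*92 = 24 + (-2 - 11)*92 = 24 - 13*92 = 24 - 1196 = -1172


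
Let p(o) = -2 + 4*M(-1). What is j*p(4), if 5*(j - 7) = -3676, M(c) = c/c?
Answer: -7282/5 ≈ -1456.4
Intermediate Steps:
M(c) = 1
j = -3641/5 (j = 7 + (⅕)*(-3676) = 7 - 3676/5 = -3641/5 ≈ -728.20)
p(o) = 2 (p(o) = -2 + 4*1 = -2 + 4 = 2)
j*p(4) = -3641/5*2 = -7282/5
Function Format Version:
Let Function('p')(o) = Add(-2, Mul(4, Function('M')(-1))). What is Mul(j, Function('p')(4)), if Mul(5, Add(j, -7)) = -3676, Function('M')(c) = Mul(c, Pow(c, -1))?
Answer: Rational(-7282, 5) ≈ -1456.4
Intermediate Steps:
Function('M')(c) = 1
j = Rational(-3641, 5) (j = Add(7, Mul(Rational(1, 5), -3676)) = Add(7, Rational(-3676, 5)) = Rational(-3641, 5) ≈ -728.20)
Function('p')(o) = 2 (Function('p')(o) = Add(-2, Mul(4, 1)) = Add(-2, 4) = 2)
Mul(j, Function('p')(4)) = Mul(Rational(-3641, 5), 2) = Rational(-7282, 5)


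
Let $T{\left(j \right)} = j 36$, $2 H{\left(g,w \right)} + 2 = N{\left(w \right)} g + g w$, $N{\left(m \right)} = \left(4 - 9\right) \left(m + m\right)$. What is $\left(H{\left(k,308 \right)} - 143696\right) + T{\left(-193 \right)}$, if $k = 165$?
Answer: $-379335$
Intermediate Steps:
$N{\left(m \right)} = - 10 m$ ($N{\left(m \right)} = - 5 \cdot 2 m = - 10 m$)
$H{\left(g,w \right)} = -1 - \frac{9 g w}{2}$ ($H{\left(g,w \right)} = -1 + \frac{- 10 w g + g w}{2} = -1 + \frac{- 10 g w + g w}{2} = -1 + \frac{\left(-9\right) g w}{2} = -1 - \frac{9 g w}{2}$)
$T{\left(j \right)} = 36 j$
$\left(H{\left(k,308 \right)} - 143696\right) + T{\left(-193 \right)} = \left(\left(-1 - \frac{1485}{2} \cdot 308\right) - 143696\right) + 36 \left(-193\right) = \left(\left(-1 - 228690\right) - 143696\right) - 6948 = \left(-228691 - 143696\right) - 6948 = -372387 - 6948 = -379335$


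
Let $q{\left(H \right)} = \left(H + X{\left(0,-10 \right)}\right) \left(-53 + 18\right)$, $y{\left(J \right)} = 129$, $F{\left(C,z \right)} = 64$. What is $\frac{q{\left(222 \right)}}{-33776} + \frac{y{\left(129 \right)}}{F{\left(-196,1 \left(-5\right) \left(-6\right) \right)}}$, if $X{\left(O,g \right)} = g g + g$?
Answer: $\frac{315999}{135104} \approx 2.3389$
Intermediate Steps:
$X{\left(O,g \right)} = g + g^{2}$ ($X{\left(O,g \right)} = g^{2} + g = g + g^{2}$)
$q{\left(H \right)} = -3150 - 35 H$ ($q{\left(H \right)} = \left(H - 10 \left(1 - 10\right)\right) \left(-53 + 18\right) = \left(H - -90\right) \left(-35\right) = \left(H + 90\right) \left(-35\right) = \left(90 + H\right) \left(-35\right) = -3150 - 35 H$)
$\frac{q{\left(222 \right)}}{-33776} + \frac{y{\left(129 \right)}}{F{\left(-196,1 \left(-5\right) \left(-6\right) \right)}} = \frac{-3150 - 7770}{-33776} + \frac{129}{64} = \left(-3150 - 7770\right) \left(- \frac{1}{33776}\right) + 129 \cdot \frac{1}{64} = \left(-10920\right) \left(- \frac{1}{33776}\right) + \frac{129}{64} = \frac{1365}{4222} + \frac{129}{64} = \frac{315999}{135104}$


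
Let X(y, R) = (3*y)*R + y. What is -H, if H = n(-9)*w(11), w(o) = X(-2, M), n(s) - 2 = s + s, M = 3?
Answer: -320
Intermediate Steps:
n(s) = 2 + 2*s (n(s) = 2 + (s + s) = 2 + 2*s)
X(y, R) = y + 3*R*y (X(y, R) = 3*R*y + y = y + 3*R*y)
w(o) = -20 (w(o) = -2*(1 + 3*3) = -2*(1 + 9) = -2*10 = -20)
H = 320 (H = (2 + 2*(-9))*(-20) = (2 - 18)*(-20) = -16*(-20) = 320)
-H = -1*320 = -320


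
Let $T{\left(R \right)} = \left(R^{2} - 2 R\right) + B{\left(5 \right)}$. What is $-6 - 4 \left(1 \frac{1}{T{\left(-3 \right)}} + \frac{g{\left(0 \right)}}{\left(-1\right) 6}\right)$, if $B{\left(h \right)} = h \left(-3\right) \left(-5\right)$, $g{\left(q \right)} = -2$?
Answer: $- \frac{332}{45} \approx -7.3778$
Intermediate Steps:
$B{\left(h \right)} = 15 h$ ($B{\left(h \right)} = - 3 h \left(-5\right) = 15 h$)
$T{\left(R \right)} = 75 + R^{2} - 2 R$ ($T{\left(R \right)} = \left(R^{2} - 2 R\right) + 15 \cdot 5 = \left(R^{2} - 2 R\right) + 75 = 75 + R^{2} - 2 R$)
$-6 - 4 \left(1 \frac{1}{T{\left(-3 \right)}} + \frac{g{\left(0 \right)}}{\left(-1\right) 6}\right) = -6 - 4 \left(1 \frac{1}{75 + \left(-3\right)^{2} - -6} - \frac{2}{\left(-1\right) 6}\right) = -6 - 4 \left(1 \frac{1}{75 + 9 + 6} - \frac{2}{-6}\right) = -6 - 4 \left(1 \cdot \frac{1}{90} - - \frac{1}{3}\right) = -6 - 4 \left(1 \cdot \frac{1}{90} + \frac{1}{3}\right) = -6 - 4 \left(\frac{1}{90} + \frac{1}{3}\right) = -6 - \frac{62}{45} = - \frac{332}{45}$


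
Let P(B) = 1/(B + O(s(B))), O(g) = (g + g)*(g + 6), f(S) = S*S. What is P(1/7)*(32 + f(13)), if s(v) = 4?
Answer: 469/187 ≈ 2.5080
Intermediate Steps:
f(S) = S²
O(g) = 2*g*(6 + g) (O(g) = (2*g)*(6 + g) = 2*g*(6 + g))
P(B) = 1/(80 + B) (P(B) = 1/(B + 2*4*(6 + 4)) = 1/(B + 2*4*10) = 1/(B + 80) = 1/(80 + B))
P(1/7)*(32 + f(13)) = (32 + 13²)/(80 + 1/7) = (32 + 169)/(80 + ⅐) = 201/(561/7) = (7/561)*201 = 469/187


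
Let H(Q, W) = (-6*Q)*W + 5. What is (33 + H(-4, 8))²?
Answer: 52900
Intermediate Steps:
H(Q, W) = 5 - 6*Q*W (H(Q, W) = -6*Q*W + 5 = 5 - 6*Q*W)
(33 + H(-4, 8))² = (33 + (5 - 6*(-4)*8))² = (33 + (5 + 192))² = (33 + 197)² = 230² = 52900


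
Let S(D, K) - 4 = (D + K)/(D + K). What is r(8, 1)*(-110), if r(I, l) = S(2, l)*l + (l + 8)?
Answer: -1540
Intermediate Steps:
S(D, K) = 5 (S(D, K) = 4 + (D + K)/(D + K) = 4 + 1 = 5)
r(I, l) = 8 + 6*l (r(I, l) = 5*l + (l + 8) = 5*l + (8 + l) = 8 + 6*l)
r(8, 1)*(-110) = (8 + 6*1)*(-110) = (8 + 6)*(-110) = 14*(-110) = -1540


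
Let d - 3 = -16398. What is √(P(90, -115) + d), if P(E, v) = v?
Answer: I*√16510 ≈ 128.49*I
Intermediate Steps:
d = -16395 (d = 3 - 16398 = -16395)
√(P(90, -115) + d) = √(-115 - 16395) = √(-16510) = I*√16510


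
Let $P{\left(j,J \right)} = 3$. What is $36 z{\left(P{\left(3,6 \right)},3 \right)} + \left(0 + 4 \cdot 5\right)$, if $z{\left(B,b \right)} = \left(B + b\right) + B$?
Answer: $344$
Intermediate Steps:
$z{\left(B,b \right)} = b + 2 B$
$36 z{\left(P{\left(3,6 \right)},3 \right)} + \left(0 + 4 \cdot 5\right) = 36 \left(3 + 2 \cdot 3\right) + \left(0 + 4 \cdot 5\right) = 36 \left(3 + 6\right) + \left(0 + 20\right) = 36 \cdot 9 + 20 = 324 + 20 = 344$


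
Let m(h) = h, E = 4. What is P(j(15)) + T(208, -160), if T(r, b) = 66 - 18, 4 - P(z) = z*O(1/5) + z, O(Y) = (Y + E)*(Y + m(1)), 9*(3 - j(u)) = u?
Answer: 3296/75 ≈ 43.947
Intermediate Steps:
j(u) = 3 - u/9
O(Y) = (1 + Y)*(4 + Y) (O(Y) = (Y + 4)*(Y + 1) = (4 + Y)*(1 + Y) = (1 + Y)*(4 + Y))
P(z) = 4 - 151*z/25 (P(z) = 4 - (z*(4 + (1/5)² + 5/5) + z) = 4 - (z*(4 + (⅕)² + 5*(⅕)) + z) = 4 - (z*(4 + 1/25 + 1) + z) = 4 - (z*(126/25) + z) = 4 - (126*z/25 + z) = 4 - 151*z/25)
T(r, b) = 48
P(j(15)) + T(208, -160) = (4 - 151*(3 - ⅑*15)/25) + 48 = (4 - 151*(3 - 5/3)/25) + 48 = (4 - 151/25*4/3) + 48 = (4 - 604/75) + 48 = -304/75 + 48 = 3296/75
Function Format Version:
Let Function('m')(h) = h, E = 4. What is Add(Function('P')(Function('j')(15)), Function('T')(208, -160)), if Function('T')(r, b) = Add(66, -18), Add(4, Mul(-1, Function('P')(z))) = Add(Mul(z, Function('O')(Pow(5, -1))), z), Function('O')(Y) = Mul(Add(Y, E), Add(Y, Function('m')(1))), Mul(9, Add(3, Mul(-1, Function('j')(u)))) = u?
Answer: Rational(3296, 75) ≈ 43.947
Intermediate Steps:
Function('j')(u) = Add(3, Mul(Rational(-1, 9), u))
Function('O')(Y) = Mul(Add(1, Y), Add(4, Y)) (Function('O')(Y) = Mul(Add(Y, 4), Add(Y, 1)) = Mul(Add(4, Y), Add(1, Y)) = Mul(Add(1, Y), Add(4, Y)))
Function('P')(z) = Add(4, Mul(Rational(-151, 25), z)) (Function('P')(z) = Add(4, Mul(-1, Add(Mul(z, Add(4, Pow(Pow(5, -1), 2), Mul(5, Pow(5, -1)))), z))) = Add(4, Mul(-1, Add(Mul(z, Add(4, Pow(Rational(1, 5), 2), Mul(5, Rational(1, 5)))), z))) = Add(4, Mul(-1, Add(Mul(z, Add(4, Rational(1, 25), 1)), z))) = Add(4, Mul(-1, Add(Mul(z, Rational(126, 25)), z))) = Add(4, Mul(-1, Add(Mul(Rational(126, 25), z), z))) = Add(4, Mul(-1, Mul(Rational(151, 25), z))) = Add(4, Mul(Rational(-151, 25), z)))
Function('T')(r, b) = 48
Add(Function('P')(Function('j')(15)), Function('T')(208, -160)) = Add(Add(4, Mul(Rational(-151, 25), Add(3, Mul(Rational(-1, 9), 15)))), 48) = Add(Add(4, Mul(Rational(-151, 25), Add(3, Rational(-5, 3)))), 48) = Add(Add(4, Mul(Rational(-151, 25), Rational(4, 3))), 48) = Add(Add(4, Rational(-604, 75)), 48) = Add(Rational(-304, 75), 48) = Rational(3296, 75)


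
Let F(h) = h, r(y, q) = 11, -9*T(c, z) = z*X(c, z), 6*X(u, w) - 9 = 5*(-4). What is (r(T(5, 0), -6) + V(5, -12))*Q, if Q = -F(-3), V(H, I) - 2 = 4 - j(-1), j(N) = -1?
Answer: 54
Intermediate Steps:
X(u, w) = -11/6 (X(u, w) = 3/2 + (5*(-4))/6 = 3/2 + (⅙)*(-20) = 3/2 - 10/3 = -11/6)
T(c, z) = 11*z/54 (T(c, z) = -z*(-11)/(9*6) = -(-11)*z/54 = 11*z/54)
V(H, I) = 7 (V(H, I) = 2 + (4 - 1*(-1)) = 2 + (4 + 1) = 2 + 5 = 7)
Q = 3 (Q = -1*(-3) = 3)
(r(T(5, 0), -6) + V(5, -12))*Q = (11 + 7)*3 = 18*3 = 54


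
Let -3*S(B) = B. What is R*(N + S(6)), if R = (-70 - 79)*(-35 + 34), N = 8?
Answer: 894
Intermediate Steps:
S(B) = -B/3
R = 149 (R = -149*(-1) = 149)
R*(N + S(6)) = 149*(8 - ⅓*6) = 149*(8 - 2) = 149*6 = 894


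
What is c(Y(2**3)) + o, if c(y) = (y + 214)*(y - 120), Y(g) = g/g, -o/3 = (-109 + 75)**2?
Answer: -29053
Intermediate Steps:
o = -3468 (o = -3*(-109 + 75)**2 = -3*(-34)**2 = -3*1156 = -3468)
Y(g) = 1
c(y) = (-120 + y)*(214 + y) (c(y) = (214 + y)*(-120 + y) = (-120 + y)*(214 + y))
c(Y(2**3)) + o = (-25680 + 1**2 + 94*1) - 3468 = (-25680 + 1 + 94) - 3468 = -25585 - 3468 = -29053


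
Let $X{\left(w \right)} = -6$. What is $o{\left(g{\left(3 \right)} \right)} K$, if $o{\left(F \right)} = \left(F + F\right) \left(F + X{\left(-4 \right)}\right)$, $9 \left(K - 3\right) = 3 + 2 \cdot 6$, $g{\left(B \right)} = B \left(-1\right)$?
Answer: $252$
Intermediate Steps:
$g{\left(B \right)} = - B$
$K = \frac{14}{3}$ ($K = 3 + \frac{3 + 2 \cdot 6}{9} = 3 + \frac{3 + 12}{9} = 3 + \frac{1}{9} \cdot 15 = 3 + \frac{5}{3} = \frac{14}{3} \approx 4.6667$)
$o{\left(F \right)} = 2 F \left(-6 + F\right)$ ($o{\left(F \right)} = \left(F + F\right) \left(F - 6\right) = 2 F \left(-6 + F\right)$)
$o{\left(g{\left(3 \right)} \right)} K = 2 \left(\left(-1\right) 3\right) \left(-6 - 3\right) \frac{14}{3} = 2 \left(-3\right) \left(-6 - 3\right) \frac{14}{3} = 2 \left(-3\right) \left(-9\right) \frac{14}{3} = 54 \cdot \frac{14}{3} = 252$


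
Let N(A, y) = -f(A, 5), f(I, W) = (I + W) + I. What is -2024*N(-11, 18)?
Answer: -34408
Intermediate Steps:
f(I, W) = W + 2*I
N(A, y) = -5 - 2*A (N(A, y) = -(5 + 2*A) = -5 - 2*A)
-2024*N(-11, 18) = -2024*(-5 - 2*(-11)) = -2024*(-5 + 22) = -2024*17 = -34408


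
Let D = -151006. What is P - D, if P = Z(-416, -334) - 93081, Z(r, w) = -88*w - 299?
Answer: 87018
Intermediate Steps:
Z(r, w) = -299 - 88*w
P = -63988 (P = (-299 - 88*(-334)) - 93081 = (-299 + 29392) - 93081 = 29093 - 93081 = -63988)
P - D = -63988 - 1*(-151006) = -63988 + 151006 = 87018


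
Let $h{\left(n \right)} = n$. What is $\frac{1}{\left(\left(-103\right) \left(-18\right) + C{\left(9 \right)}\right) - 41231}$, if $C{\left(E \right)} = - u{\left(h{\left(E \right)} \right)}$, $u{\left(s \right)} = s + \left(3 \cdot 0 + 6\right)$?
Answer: $- \frac{1}{39392} \approx -2.5386 \cdot 10^{-5}$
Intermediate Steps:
$u{\left(s \right)} = 6 + s$ ($u{\left(s \right)} = s + \left(0 + 6\right) = s + 6 = 6 + s$)
$C{\left(E \right)} = -6 - E$ ($C{\left(E \right)} = - (6 + E) = -6 - E$)
$\frac{1}{\left(\left(-103\right) \left(-18\right) + C{\left(9 \right)}\right) - 41231} = \frac{1}{\left(\left(-103\right) \left(-18\right) - 15\right) - 41231} = \frac{1}{\left(1854 - 15\right) - 41231} = \frac{1}{1839 - 41231} = \frac{1}{-39392} = - \frac{1}{39392}$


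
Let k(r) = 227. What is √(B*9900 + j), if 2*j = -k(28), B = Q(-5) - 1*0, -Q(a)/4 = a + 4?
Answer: √157946/2 ≈ 198.71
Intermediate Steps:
Q(a) = -16 - 4*a (Q(a) = -4*(a + 4) = -4*(4 + a) = -16 - 4*a)
B = 4 (B = (-16 - 4*(-5)) - 1*0 = (-16 + 20) + 0 = 4 + 0 = 4)
j = -227/2 (j = (-1*227)/2 = (½)*(-227) = -227/2 ≈ -113.50)
√(B*9900 + j) = √(4*9900 - 227/2) = √(39600 - 227/2) = √(78973/2) = √157946/2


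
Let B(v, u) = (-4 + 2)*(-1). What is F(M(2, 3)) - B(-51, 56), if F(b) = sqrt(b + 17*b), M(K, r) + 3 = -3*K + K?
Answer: -2 + 3*I*sqrt(14) ≈ -2.0 + 11.225*I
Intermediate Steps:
B(v, u) = 2 (B(v, u) = -2*(-1) = 2)
M(K, r) = -3 - 2*K (M(K, r) = -3 + (-3*K + K) = -3 - 2*K)
F(b) = 3*sqrt(2)*sqrt(b) (F(b) = sqrt(18*b) = 3*sqrt(2)*sqrt(b))
F(M(2, 3)) - B(-51, 56) = 3*sqrt(2)*sqrt(-3 - 2*2) - 1*2 = 3*sqrt(2)*sqrt(-3 - 4) - 2 = 3*sqrt(2)*sqrt(-7) - 2 = 3*sqrt(2)*(I*sqrt(7)) - 2 = 3*I*sqrt(14) - 2 = -2 + 3*I*sqrt(14)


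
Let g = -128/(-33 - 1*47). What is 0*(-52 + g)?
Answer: 0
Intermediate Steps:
g = 8/5 (g = -128/(-33 - 47) = -128/(-80) = -128*(-1/80) = 8/5 ≈ 1.6000)
0*(-52 + g) = 0*(-52 + 8/5) = 0*(-252/5) = 0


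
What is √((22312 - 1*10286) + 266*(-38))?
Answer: √1918 ≈ 43.795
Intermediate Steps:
√((22312 - 1*10286) + 266*(-38)) = √((22312 - 10286) - 10108) = √(12026 - 10108) = √1918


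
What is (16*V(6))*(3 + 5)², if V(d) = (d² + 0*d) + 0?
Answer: 36864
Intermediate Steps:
V(d) = d² (V(d) = (d² + 0) + 0 = d² + 0 = d²)
(16*V(6))*(3 + 5)² = (16*6²)*(3 + 5)² = (16*36)*8² = 576*64 = 36864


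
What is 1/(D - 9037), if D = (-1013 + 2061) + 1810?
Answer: -1/6179 ≈ -0.00016184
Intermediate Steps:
D = 2858 (D = 1048 + 1810 = 2858)
1/(D - 9037) = 1/(2858 - 9037) = 1/(-6179) = -1/6179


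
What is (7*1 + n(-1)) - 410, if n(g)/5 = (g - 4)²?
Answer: -278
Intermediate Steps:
n(g) = 5*(-4 + g)² (n(g) = 5*(g - 4)² = 5*(-4 + g)²)
(7*1 + n(-1)) - 410 = (7*1 + 5*(-4 - 1)²) - 410 = (7 + 5*(-5)²) - 410 = (7 + 5*25) - 410 = (7 + 125) - 410 = 132 - 410 = -278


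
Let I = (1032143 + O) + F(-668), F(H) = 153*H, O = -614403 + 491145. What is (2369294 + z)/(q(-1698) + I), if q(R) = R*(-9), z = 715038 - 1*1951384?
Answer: 1132948/821963 ≈ 1.3783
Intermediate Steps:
O = -123258
z = -1236346 (z = 715038 - 1951384 = -1236346)
q(R) = -9*R
I = 806681 (I = (1032143 - 123258) + 153*(-668) = 908885 - 102204 = 806681)
(2369294 + z)/(q(-1698) + I) = (2369294 - 1236346)/(-9*(-1698) + 806681) = 1132948/(15282 + 806681) = 1132948/821963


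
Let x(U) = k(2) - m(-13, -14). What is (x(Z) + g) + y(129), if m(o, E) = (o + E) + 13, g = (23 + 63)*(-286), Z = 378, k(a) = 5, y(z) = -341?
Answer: -24918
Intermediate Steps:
g = -24596 (g = 86*(-286) = -24596)
m(o, E) = 13 + E + o (m(o, E) = (E + o) + 13 = 13 + E + o)
x(U) = 19 (x(U) = 5 - (13 - 14 - 13) = 5 - 1*(-14) = 5 + 14 = 19)
(x(Z) + g) + y(129) = (19 - 24596) - 341 = -24577 - 341 = -24918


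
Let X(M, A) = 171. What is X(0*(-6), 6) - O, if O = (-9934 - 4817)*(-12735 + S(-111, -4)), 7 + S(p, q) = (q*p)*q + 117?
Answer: -212428980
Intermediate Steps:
S(p, q) = 110 + p*q² (S(p, q) = -7 + ((q*p)*q + 117) = -7 + ((p*q)*q + 117) = -7 + (p*q² + 117) = -7 + (117 + p*q²) = 110 + p*q²)
O = 212429151 (O = (-9934 - 4817)*(-12735 + (110 - 111*(-4)²)) = -14751*(-12735 + (110 - 111*16)) = -14751*(-12735 + (110 - 1776)) = -14751*(-12735 - 1666) = -14751*(-14401) = 212429151)
X(0*(-6), 6) - O = 171 - 1*212429151 = 171 - 212429151 = -212428980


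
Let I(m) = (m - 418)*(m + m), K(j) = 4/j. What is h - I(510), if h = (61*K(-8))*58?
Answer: -95609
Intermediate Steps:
I(m) = 2*m*(-418 + m) (I(m) = (-418 + m)*(2*m) = 2*m*(-418 + m))
h = -1769 (h = (61*(4/(-8)))*58 = (61*(4*(-1/8)))*58 = (61*(-1/2))*58 = -61/2*58 = -1769)
h - I(510) = -1769 - 2*510*(-418 + 510) = -1769 - 2*510*92 = -1769 - 1*93840 = -1769 - 93840 = -95609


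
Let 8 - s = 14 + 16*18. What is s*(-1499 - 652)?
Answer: 632394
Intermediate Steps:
s = -294 (s = 8 - (14 + 16*18) = 8 - (14 + 288) = 8 - 1*302 = 8 - 302 = -294)
s*(-1499 - 652) = -294*(-1499 - 652) = -294*(-2151) = 632394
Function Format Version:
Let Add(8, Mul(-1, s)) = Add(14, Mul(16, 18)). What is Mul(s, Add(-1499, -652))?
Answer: 632394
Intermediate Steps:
s = -294 (s = Add(8, Mul(-1, Add(14, Mul(16, 18)))) = Add(8, Mul(-1, Add(14, 288))) = Add(8, Mul(-1, 302)) = Add(8, -302) = -294)
Mul(s, Add(-1499, -652)) = Mul(-294, Add(-1499, -652)) = Mul(-294, -2151) = 632394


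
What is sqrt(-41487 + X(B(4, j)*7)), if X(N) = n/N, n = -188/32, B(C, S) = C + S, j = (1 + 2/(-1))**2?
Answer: I*sqrt(813148490)/140 ≈ 203.68*I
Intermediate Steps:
j = 1 (j = (1 + 2*(-1))**2 = (1 - 2)**2 = (-1)**2 = 1)
n = -47/8 (n = -188*1/32 = -47/8 ≈ -5.8750)
X(N) = -47/(8*N)
sqrt(-41487 + X(B(4, j)*7)) = sqrt(-41487 - 47*1/(7*(4 + 1))/8) = sqrt(-41487 - 47/(8*(5*7))) = sqrt(-41487 - 47/8/35) = sqrt(-41487 - 47/8*1/35) = sqrt(-41487 - 47/280) = sqrt(-11616407/280) = I*sqrt(813148490)/140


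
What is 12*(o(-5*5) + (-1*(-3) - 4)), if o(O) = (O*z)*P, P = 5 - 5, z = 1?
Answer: -12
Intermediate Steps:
P = 0
o(O) = 0 (o(O) = (O*1)*0 = O*0 = 0)
12*(o(-5*5) + (-1*(-3) - 4)) = 12*(0 + (-1*(-3) - 4)) = 12*(0 + (3 - 4)) = 12*(0 - 1) = 12*(-1) = -12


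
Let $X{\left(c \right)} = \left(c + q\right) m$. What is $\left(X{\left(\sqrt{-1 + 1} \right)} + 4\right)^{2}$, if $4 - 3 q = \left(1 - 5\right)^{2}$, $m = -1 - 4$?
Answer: $576$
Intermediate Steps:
$m = -5$
$q = -4$ ($q = \frac{4}{3} - \frac{\left(1 - 5\right)^{2}}{3} = \frac{4}{3} - \frac{\left(-4\right)^{2}}{3} = \frac{4}{3} - \frac{16}{3} = -4$)
$X{\left(c \right)} = 20 - 5 c$ ($X{\left(c \right)} = \left(c - 4\right) \left(-5\right) = \left(-4 + c\right) \left(-5\right) = 20 - 5 c$)
$\left(X{\left(\sqrt{-1 + 1} \right)} + 4\right)^{2} = \left(\left(20 - 5 \sqrt{-1 + 1}\right) + 4\right)^{2} = \left(\left(20 - 5 \sqrt{0}\right) + 4\right)^{2} = \left(\left(20 - 0\right) + 4\right)^{2} = \left(\left(20 + 0\right) + 4\right)^{2} = \left(20 + 4\right)^{2} = 24^{2} = 576$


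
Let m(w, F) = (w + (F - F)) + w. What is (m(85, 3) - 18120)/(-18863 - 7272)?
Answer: 3590/5227 ≈ 0.68682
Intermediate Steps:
m(w, F) = 2*w (m(w, F) = (w + 0) + w = w + w = 2*w)
(m(85, 3) - 18120)/(-18863 - 7272) = (2*85 - 18120)/(-18863 - 7272) = (170 - 18120)/(-26135) = -17950*(-1/26135) = 3590/5227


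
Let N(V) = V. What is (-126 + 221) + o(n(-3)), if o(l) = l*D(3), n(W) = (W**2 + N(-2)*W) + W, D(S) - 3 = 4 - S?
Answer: 143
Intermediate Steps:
D(S) = 7 - S (D(S) = 3 + (4 - S) = 7 - S)
n(W) = W**2 - W (n(W) = (W**2 - 2*W) + W = W**2 - W)
o(l) = 4*l (o(l) = l*(7 - 1*3) = l*(7 - 3) = l*4 = 4*l)
(-126 + 221) + o(n(-3)) = (-126 + 221) + 4*(-3*(-1 - 3)) = 95 + 4*(-3*(-4)) = 95 + 4*12 = 95 + 48 = 143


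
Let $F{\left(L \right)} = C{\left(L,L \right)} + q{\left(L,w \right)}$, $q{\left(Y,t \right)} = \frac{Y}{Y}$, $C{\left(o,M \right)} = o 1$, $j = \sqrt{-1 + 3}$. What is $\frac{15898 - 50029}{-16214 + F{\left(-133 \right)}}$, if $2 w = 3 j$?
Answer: $\frac{34131}{16346} \approx 2.088$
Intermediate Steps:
$j = \sqrt{2} \approx 1.4142$
$C{\left(o,M \right)} = o$
$w = \frac{3 \sqrt{2}}{2} \approx 2.1213$
$q{\left(Y,t \right)} = 1$
$F{\left(L \right)} = 1 + L$ ($F{\left(L \right)} = L + 1 = 1 + L$)
$\frac{15898 - 50029}{-16214 + F{\left(-133 \right)}} = \frac{15898 - 50029}{-16214 + \left(1 - 133\right)} = - \frac{34131}{-16214 - 132} = - \frac{34131}{-16346} = \left(-34131\right) \left(- \frac{1}{16346}\right) = \frac{34131}{16346}$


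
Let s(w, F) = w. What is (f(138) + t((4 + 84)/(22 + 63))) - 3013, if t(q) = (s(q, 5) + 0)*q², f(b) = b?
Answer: -1764927903/614125 ≈ -2873.9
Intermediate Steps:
t(q) = q³ (t(q) = (q + 0)*q² = q*q² = q³)
(f(138) + t((4 + 84)/(22 + 63))) - 3013 = (138 + ((4 + 84)/(22 + 63))³) - 3013 = (138 + (88/85)³) - 3013 = (138 + 681472/614125) - 3013 = 85430722/614125 - 3013 = -1764927903/614125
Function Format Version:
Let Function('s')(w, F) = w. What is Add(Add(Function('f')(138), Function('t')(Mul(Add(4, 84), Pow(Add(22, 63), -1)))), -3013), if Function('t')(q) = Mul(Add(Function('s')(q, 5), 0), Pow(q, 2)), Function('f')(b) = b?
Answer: Rational(-1764927903, 614125) ≈ -2873.9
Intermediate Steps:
Function('t')(q) = Pow(q, 3) (Function('t')(q) = Mul(Add(q, 0), Pow(q, 2)) = Mul(q, Pow(q, 2)) = Pow(q, 3))
Add(Add(Function('f')(138), Function('t')(Mul(Add(4, 84), Pow(Add(22, 63), -1)))), -3013) = Add(Add(138, Pow(Mul(Add(4, 84), Pow(Add(22, 63), -1)), 3)), -3013) = Add(Add(138, Pow(Mul(88, Pow(85, -1)), 3)), -3013) = Add(Add(138, Pow(Mul(88, Rational(1, 85)), 3)), -3013) = Add(Add(138, Pow(Rational(88, 85), 3)), -3013) = Add(Add(138, Rational(681472, 614125)), -3013) = Add(Rational(85430722, 614125), -3013) = Rational(-1764927903, 614125)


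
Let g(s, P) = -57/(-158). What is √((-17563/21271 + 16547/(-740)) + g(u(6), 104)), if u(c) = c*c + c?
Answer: I*√8823849895692658145/621751330 ≈ 4.7776*I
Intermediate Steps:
u(c) = c + c² (u(c) = c² + c = c + c²)
g(s, P) = 57/158 (g(s, P) = -57*(-1/158) = 57/158)
√((-17563/21271 + 16547/(-740)) + g(u(6), 104)) = √((-17563/21271 + 16547/(-740)) + 57/158) = √((-17563*1/21271 + 16547*(-1/740)) + 57/158) = √((-17563/21271 - 16547/740) + 57/158) = √(-364967857/15740540 + 57/158) = √(-28383855313/1243502660) = I*√8823849895692658145/621751330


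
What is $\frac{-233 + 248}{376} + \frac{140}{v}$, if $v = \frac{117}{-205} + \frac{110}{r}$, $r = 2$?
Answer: $\frac{782755}{299672} \approx 2.612$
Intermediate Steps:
$v = \frac{11158}{205}$ ($v = \frac{117}{-205} + \frac{110}{2} = 117 \left(- \frac{1}{205}\right) + 110 \cdot \frac{1}{2} = - \frac{117}{205} + 55 = \frac{11158}{205} \approx 54.429$)
$\frac{-233 + 248}{376} + \frac{140}{v} = \frac{-233 + 248}{376} + \frac{140}{\frac{11158}{205}} = 15 \cdot \frac{1}{376} + 140 \cdot \frac{205}{11158} = \frac{15}{376} + \frac{2050}{797} = \frac{782755}{299672}$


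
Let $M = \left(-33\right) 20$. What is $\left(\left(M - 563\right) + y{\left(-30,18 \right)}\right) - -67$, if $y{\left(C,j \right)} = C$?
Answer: $-1186$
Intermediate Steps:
$M = -660$
$\left(\left(M - 563\right) + y{\left(-30,18 \right)}\right) - -67 = \left(\left(-660 - 563\right) - 30\right) - -67 = \left(-1223 - 30\right) + 67 = -1253 + 67 = -1186$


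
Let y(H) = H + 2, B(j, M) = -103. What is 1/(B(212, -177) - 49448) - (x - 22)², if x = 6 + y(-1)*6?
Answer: -4955101/49551 ≈ -100.00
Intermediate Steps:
y(H) = 2 + H
x = 12 (x = 6 + (2 - 1)*6 = 6 + 1*6 = 6 + 6 = 12)
1/(B(212, -177) - 49448) - (x - 22)² = 1/(-103 - 49448) - (12 - 22)² = 1/(-49551) - 1*(-10)² = -1/49551 - 1*100 = -1/49551 - 100 = -4955101/49551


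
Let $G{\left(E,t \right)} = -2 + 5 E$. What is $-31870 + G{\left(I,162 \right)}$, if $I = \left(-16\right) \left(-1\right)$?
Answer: $-31792$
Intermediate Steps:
$I = 16$
$-31870 + G{\left(I,162 \right)} = -31870 + \left(-2 + 5 \cdot 16\right) = -31870 + \left(-2 + 80\right) = -31870 + 78 = -31792$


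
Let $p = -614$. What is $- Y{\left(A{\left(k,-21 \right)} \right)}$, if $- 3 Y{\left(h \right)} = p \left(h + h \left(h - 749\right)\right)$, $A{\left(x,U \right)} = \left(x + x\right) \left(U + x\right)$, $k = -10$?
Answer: $\frac{48727040}{3} \approx 1.6242 \cdot 10^{7}$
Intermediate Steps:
$A{\left(x,U \right)} = 2 x \left(U + x\right)$
$Y{\left(h \right)} = \frac{614 h}{3} + \frac{614 h \left(-749 + h\right)}{3}$ ($Y{\left(h \right)} = - \frac{\left(-614\right) \left(h + h \left(h - 749\right)\right)}{3} = - \frac{\left(-614\right) \left(h + h \left(-749 + h\right)\right)}{3} = - \frac{- 614 h - 614 h \left(-749 + h\right)}{3} = \frac{614 h}{3} + \frac{614 h \left(-749 + h\right)}{3}$)
$- Y{\left(A{\left(k,-21 \right)} \right)} = - \frac{614 \cdot 2 \left(-10\right) \left(-21 - 10\right) \left(-748 + 2 \left(-10\right) \left(-21 - 10\right)\right)}{3} = - \frac{614 \cdot 2 \left(-10\right) \left(-31\right) \left(-748 + 2 \left(-10\right) \left(-31\right)\right)}{3} = - \frac{614 \cdot 620 \left(-748 + 620\right)}{3} = - \frac{614 \cdot 620 \left(-128\right)}{3} = \left(-1\right) \left(- \frac{48727040}{3}\right) = \frac{48727040}{3}$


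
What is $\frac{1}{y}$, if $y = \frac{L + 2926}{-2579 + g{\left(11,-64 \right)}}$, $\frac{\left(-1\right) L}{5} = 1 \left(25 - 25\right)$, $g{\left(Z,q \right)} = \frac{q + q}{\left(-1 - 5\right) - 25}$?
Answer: $- \frac{11403}{12958} \approx -0.88$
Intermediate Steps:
$g{\left(Z,q \right)} = - \frac{2 q}{31}$ ($g{\left(Z,q \right)} = \frac{2 q}{-6 - 25} = \frac{2 q}{-31} = 2 q \left(- \frac{1}{31}\right) = - \frac{2 q}{31}$)
$L = 0$ ($L = - 5 \cdot 1 \left(25 - 25\right) = - 5 \cdot 1 \cdot 0 = \left(-5\right) 0 = 0$)
$y = - \frac{12958}{11403}$ ($y = \frac{0 + 2926}{-2579 - - \frac{128}{31}} = \frac{2926}{-2579 + \frac{128}{31}} = \frac{2926}{- \frac{79821}{31}} = 2926 \left(- \frac{31}{79821}\right) = - \frac{12958}{11403} \approx -1.1364$)
$\frac{1}{y} = \frac{1}{- \frac{12958}{11403}} = - \frac{11403}{12958}$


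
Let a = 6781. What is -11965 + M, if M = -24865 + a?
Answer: -30049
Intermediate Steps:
M = -18084 (M = -24865 + 6781 = -18084)
-11965 + M = -11965 - 18084 = -30049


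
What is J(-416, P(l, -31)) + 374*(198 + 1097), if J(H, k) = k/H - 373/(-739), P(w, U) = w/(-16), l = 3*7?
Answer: 2382317152927/4918784 ≈ 4.8433e+5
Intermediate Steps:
l = 21
P(w, U) = -w/16 (P(w, U) = w*(-1/16) = -w/16)
J(H, k) = 373/739 + k/H (J(H, k) = k/H - 373*(-1/739) = k/H + 373/739 = 373/739 + k/H)
J(-416, P(l, -31)) + 374*(198 + 1097) = (373/739 - 1/16*21/(-416)) + 374*(198 + 1097) = (373/739 - 21/16*(-1/416)) + 374*1295 = (373/739 + 21/6656) + 484330 = 2498207/4918784 + 484330 = 2382317152927/4918784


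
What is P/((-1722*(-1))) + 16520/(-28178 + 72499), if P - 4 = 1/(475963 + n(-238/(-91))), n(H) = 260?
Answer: 332481755653/886480542486 ≈ 0.37506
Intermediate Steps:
P = 1904893/476223 (P = 4 + 1/(475963 + 260) = 4 + 1/476223 = 1904893/476223 ≈ 4.0000)
P/((-1722*(-1))) + 16520/(-28178 + 72499) = 1904893/(476223*((-1722*(-1)))) + 16520/(-28178 + 72499) = (1904893/476223)/1722 + 16520/44321 = (1904893/476223)*(1/1722) + 16520*(1/44321) = 1904893/820056006 + 16520/44321 = 332481755653/886480542486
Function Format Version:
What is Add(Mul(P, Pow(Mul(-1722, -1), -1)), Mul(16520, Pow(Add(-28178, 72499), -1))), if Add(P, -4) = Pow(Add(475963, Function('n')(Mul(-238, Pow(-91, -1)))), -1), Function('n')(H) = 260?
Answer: Rational(332481755653, 886480542486) ≈ 0.37506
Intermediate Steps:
P = Rational(1904893, 476223) (P = Add(4, Pow(Add(475963, 260), -1)) = Add(4, Pow(476223, -1)) = Add(4, Rational(1, 476223)) = Rational(1904893, 476223) ≈ 4.0000)
Add(Mul(P, Pow(Mul(-1722, -1), -1)), Mul(16520, Pow(Add(-28178, 72499), -1))) = Add(Mul(Rational(1904893, 476223), Pow(Mul(-1722, -1), -1)), Mul(16520, Pow(Add(-28178, 72499), -1))) = Add(Mul(Rational(1904893, 476223), Pow(1722, -1)), Mul(16520, Pow(44321, -1))) = Add(Mul(Rational(1904893, 476223), Rational(1, 1722)), Mul(16520, Rational(1, 44321))) = Add(Rational(1904893, 820056006), Rational(16520, 44321)) = Rational(332481755653, 886480542486)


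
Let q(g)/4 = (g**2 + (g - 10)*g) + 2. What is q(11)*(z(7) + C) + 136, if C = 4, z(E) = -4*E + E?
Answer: -8976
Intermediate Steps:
z(E) = -3*E
q(g) = 8 + 4*g**2 + 4*g*(-10 + g) (q(g) = 4*((g**2 + (g - 10)*g) + 2) = 4*((g**2 + (-10 + g)*g) + 2) = 4*((g**2 + g*(-10 + g)) + 2) = 4*(2 + g**2 + g*(-10 + g)) = 8 + 4*g**2 + 4*g*(-10 + g))
q(11)*(z(7) + C) + 136 = (8 - 40*11 + 8*11**2)*(-3*7 + 4) + 136 = (8 - 440 + 8*121)*(-21 + 4) + 136 = (8 - 440 + 968)*(-17) + 136 = 536*(-17) + 136 = -9112 + 136 = -8976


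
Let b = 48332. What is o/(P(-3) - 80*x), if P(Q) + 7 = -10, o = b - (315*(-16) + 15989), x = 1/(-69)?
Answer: -2579427/1093 ≈ -2360.0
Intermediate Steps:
x = -1/69 ≈ -0.014493
o = 37383 (o = 48332 - (315*(-16) + 15989) = 48332 - (-5040 + 15989) = 48332 - 1*10949 = 48332 - 10949 = 37383)
P(Q) = -17 (P(Q) = -7 - 10 = -17)
o/(P(-3) - 80*x) = 37383/(-17 - 80*(-1/69)) = 37383/(-17 + 80/69) = 37383/(-1093/69) = 37383*(-69/1093) = -2579427/1093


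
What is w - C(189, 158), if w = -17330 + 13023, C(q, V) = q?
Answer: -4496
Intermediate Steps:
w = -4307
w - C(189, 158) = -4307 - 1*189 = -4307 - 189 = -4496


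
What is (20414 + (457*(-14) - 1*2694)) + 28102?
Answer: 39424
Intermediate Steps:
(20414 + (457*(-14) - 1*2694)) + 28102 = (20414 + (-6398 - 2694)) + 28102 = (20414 - 9092) + 28102 = 11322 + 28102 = 39424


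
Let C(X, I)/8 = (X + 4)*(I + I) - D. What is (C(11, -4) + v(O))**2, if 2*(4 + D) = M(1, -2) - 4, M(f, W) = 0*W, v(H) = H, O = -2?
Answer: 835396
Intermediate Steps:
M(f, W) = 0
D = -6 (D = -4 + (0 - 4)/2 = -4 + (1/2)*(-4) = -4 - 2 = -6)
C(X, I) = 48 + 16*I*(4 + X) (C(X, I) = 8*((X + 4)*(I + I) - 1*(-6)) = 8*((4 + X)*(2*I) + 6) = 8*(2*I*(4 + X) + 6) = 8*(6 + 2*I*(4 + X)) = 48 + 16*I*(4 + X))
(C(11, -4) + v(O))**2 = ((48 + 64*(-4) + 16*(-4)*11) - 2)**2 = ((48 - 256 - 704) - 2)**2 = (-912 - 2)**2 = (-914)**2 = 835396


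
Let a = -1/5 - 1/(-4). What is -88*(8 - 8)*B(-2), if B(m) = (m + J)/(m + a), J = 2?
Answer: 0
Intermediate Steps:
a = 1/20 (a = -1*⅕ - 1*(-¼) = -⅕ + ¼ = 1/20 ≈ 0.050000)
B(m) = (2 + m)/(1/20 + m) (B(m) = (m + 2)/(m + 1/20) = (2 + m)/(1/20 + m))
-88*(8 - 8)*B(-2) = -88*(8 - 8)*20*(2 - 2)/(1 + 20*(-2)) = -0*20*0/(1 - 40) = -0*20*0/(-39) = -0*20*(-1/39)*0 = -0*0 = -88*0 = 0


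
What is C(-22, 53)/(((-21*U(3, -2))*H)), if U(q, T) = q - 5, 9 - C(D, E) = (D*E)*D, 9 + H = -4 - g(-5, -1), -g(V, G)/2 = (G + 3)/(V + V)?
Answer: 128215/2814 ≈ 45.563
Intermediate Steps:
g(V, G) = -(3 + G)/V (g(V, G) = -2*(G + 3)/(V + V) = -2*(3 + G)/(2*V) = -2*(3 + G)*1/(2*V) = -(3 + G)/V)
H = -67/5 (H = -9 + (-4 - (-3 - 1*(-1))/(-5)) = -9 + (-4 - (-1)*(-3 + 1)/5) = -9 + (-4 - (-1)*(-2)/5) = -9 + (-4 - 1*⅖) = -9 + (-4 - ⅖) = -9 - 22/5 = -67/5 ≈ -13.400)
C(D, E) = 9 - E*D² (C(D, E) = 9 - D*E*D = 9 - E*D²)
U(q, T) = -5 + q
C(-22, 53)/(((-21*U(3, -2))*H)) = (9 - 1*53*(-22)²)/((-21*(-5 + 3)*(-67/5))) = (9 - 1*53*484)/((-21*(-2)*(-67/5))) = (9 - 25652)/((42*(-67/5))) = -25643/(-2814/5) = -25643*(-5/2814) = 128215/2814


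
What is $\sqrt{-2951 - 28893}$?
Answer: $2 i \sqrt{7961} \approx 178.45 i$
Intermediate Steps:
$\sqrt{-2951 - 28893} = \sqrt{-31844} = 2 i \sqrt{7961}$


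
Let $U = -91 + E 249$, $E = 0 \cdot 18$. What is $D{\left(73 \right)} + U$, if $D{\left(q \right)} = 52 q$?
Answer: $3705$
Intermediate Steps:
$E = 0$
$U = -91$ ($U = -91 + 0 \cdot 249 = -91 + 0 = -91$)
$D{\left(73 \right)} + U = 52 \cdot 73 - 91 = 3796 - 91 = 3705$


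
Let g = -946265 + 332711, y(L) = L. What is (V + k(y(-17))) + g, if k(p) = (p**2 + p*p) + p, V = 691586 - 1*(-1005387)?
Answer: 1083980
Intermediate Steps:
V = 1696973 (V = 691586 + 1005387 = 1696973)
k(p) = p + 2*p**2 (k(p) = (p**2 + p**2) + p = 2*p**2 + p = p + 2*p**2)
g = -613554
(V + k(y(-17))) + g = (1696973 - 17*(1 + 2*(-17))) - 613554 = (1696973 - 17*(1 - 34)) - 613554 = (1696973 - 17*(-33)) - 613554 = (1696973 + 561) - 613554 = 1697534 - 613554 = 1083980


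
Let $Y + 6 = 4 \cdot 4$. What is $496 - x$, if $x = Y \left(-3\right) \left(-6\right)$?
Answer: $316$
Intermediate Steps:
$Y = 10$ ($Y = -6 + 4 \cdot 4 = -6 + 16 = 10$)
$x = 180$ ($x = 10 \left(-3\right) \left(-6\right) = \left(-30\right) \left(-6\right) = 180$)
$496 - x = 496 - 180 = 316$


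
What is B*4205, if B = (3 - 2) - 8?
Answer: -29435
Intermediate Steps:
B = -7 (B = 1 - 8 = -7)
B*4205 = -7*4205 = -29435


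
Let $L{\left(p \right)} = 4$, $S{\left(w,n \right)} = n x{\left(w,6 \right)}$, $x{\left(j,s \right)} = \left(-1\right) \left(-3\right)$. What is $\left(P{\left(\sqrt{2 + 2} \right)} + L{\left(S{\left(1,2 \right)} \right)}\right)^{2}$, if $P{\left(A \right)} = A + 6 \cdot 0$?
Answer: $36$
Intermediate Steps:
$x{\left(j,s \right)} = 3$
$S{\left(w,n \right)} = 3 n$ ($S{\left(w,n \right)} = n 3 = 3 n$)
$P{\left(A \right)} = A$ ($P{\left(A \right)} = A + 0 = A$)
$\left(P{\left(\sqrt{2 + 2} \right)} + L{\left(S{\left(1,2 \right)} \right)}\right)^{2} = \left(\sqrt{2 + 2} + 4\right)^{2} = \left(\sqrt{4} + 4\right)^{2} = \left(2 + 4\right)^{2} = 6^{2} = 36$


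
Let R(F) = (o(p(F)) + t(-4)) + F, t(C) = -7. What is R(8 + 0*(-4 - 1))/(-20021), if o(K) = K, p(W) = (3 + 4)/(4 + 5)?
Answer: -16/180189 ≈ -8.8796e-5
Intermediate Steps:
p(W) = 7/9
R(F) = -56/9 + F (R(F) = (7/9 - 7) + F = -56/9 + F)
R(8 + 0*(-4 - 1))/(-20021) = (-56/9 + (8 + 0*(-4 - 1)))/(-20021) = (-56/9 + (8 + 0*(-5)))*(-1/20021) = (-56/9 + (8 + 0))*(-1/20021) = (-56/9 + 8)*(-1/20021) = (16/9)*(-1/20021) = -16/180189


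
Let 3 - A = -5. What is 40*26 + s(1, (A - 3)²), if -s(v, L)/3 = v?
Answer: 1037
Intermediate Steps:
A = 8 (A = 3 - 1*(-5) = 3 + 5 = 8)
s(v, L) = -3*v
40*26 + s(1, (A - 3)²) = 40*26 - 3*1 = 1040 - 3 = 1037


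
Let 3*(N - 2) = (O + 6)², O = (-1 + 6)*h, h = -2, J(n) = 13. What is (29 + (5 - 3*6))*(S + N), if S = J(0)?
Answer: 976/3 ≈ 325.33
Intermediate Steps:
S = 13
O = -10 (O = (-1 + 6)*(-2) = 5*(-2) = -10)
N = 22/3 (N = 2 + (-10 + 6)²/3 = 2 + (⅓)*(-4)² = 2 + (⅓)*16 = 2 + 16/3 = 22/3 ≈ 7.3333)
(29 + (5 - 3*6))*(S + N) = (29 + (5 - 3*6))*(13 + 22/3) = (29 + (5 - 18))*(61/3) = (29 - 13)*(61/3) = 16*(61/3) = 976/3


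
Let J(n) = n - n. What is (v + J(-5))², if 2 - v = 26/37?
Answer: 2304/1369 ≈ 1.6830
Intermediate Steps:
J(n) = 0
v = 48/37 (v = 2 - 26/37 = 48/37 ≈ 1.2973)
(v + J(-5))² = (48/37 + 0)² = (48/37)² = 2304/1369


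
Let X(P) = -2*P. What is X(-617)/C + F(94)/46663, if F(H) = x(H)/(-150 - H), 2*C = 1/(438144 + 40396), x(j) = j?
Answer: 6723507408773873/5692886 ≈ 1.1810e+9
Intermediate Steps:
C = 1/957080 (C = 1/(2*(438144 + 40396)) = (½)/478540 = (½)*(1/478540) = 1/957080 ≈ 1.0448e-6)
F(H) = H/(-150 - H)
X(-617)/C + F(94)/46663 = (-2*(-617))/(1/957080) - 1*94/(150 + 94)/46663 = 1234*957080 - 1*94/244*(1/46663) = 1181036720 - 1*94*1/244*(1/46663) = 1181036720 - 47/122*1/46663 = 1181036720 - 47/5692886 = 6723507408773873/5692886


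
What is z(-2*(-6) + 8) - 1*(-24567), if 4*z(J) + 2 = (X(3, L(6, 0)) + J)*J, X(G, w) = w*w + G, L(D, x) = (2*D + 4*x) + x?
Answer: 50803/2 ≈ 25402.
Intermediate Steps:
L(D, x) = 2*D + 5*x
X(G, w) = G + w**2 (X(G, w) = w**2 + G = G + w**2)
z(J) = -1/2 + J*(147 + J)/4 (z(J) = -1/2 + (((3 + (2*6 + 5*0)**2) + J)*J)/4 = -1/2 + (((3 + (12 + 0)**2) + J)*J)/4 = -1/2 + (((3 + 12**2) + J)*J)/4 = -1/2 + (((3 + 144) + J)*J)/4 = -1/2 + ((147 + J)*J)/4 = -1/2 + (J*(147 + J))/4 = -1/2 + J*(147 + J)/4)
z(-2*(-6) + 8) - 1*(-24567) = (-1/2 + (-2*(-6) + 8)**2/4 + 147*(-2*(-6) + 8)/4) - 1*(-24567) = (-1/2 + (12 + 8)**2/4 + 147*(12 + 8)/4) + 24567 = (-1/2 + (1/4)*20**2 + (147/4)*20) + 24567 = (-1/2 + (1/4)*400 + 735) + 24567 = (-1/2 + 100 + 735) + 24567 = 1669/2 + 24567 = 50803/2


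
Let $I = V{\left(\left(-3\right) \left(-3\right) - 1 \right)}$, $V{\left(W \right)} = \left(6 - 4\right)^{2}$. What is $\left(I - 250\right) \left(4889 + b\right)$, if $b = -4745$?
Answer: $-35424$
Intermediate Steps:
$V{\left(W \right)} = 4$ ($V{\left(W \right)} = 2^{2} = 4$)
$I = 4$
$\left(I - 250\right) \left(4889 + b\right) = \left(4 - 250\right) \left(4889 - 4745\right) = \left(-246\right) 144 = -35424$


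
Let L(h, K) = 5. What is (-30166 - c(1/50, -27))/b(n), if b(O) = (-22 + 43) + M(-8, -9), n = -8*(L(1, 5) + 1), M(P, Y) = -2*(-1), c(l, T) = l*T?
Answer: -1508273/1150 ≈ -1311.5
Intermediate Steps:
c(l, T) = T*l
M(P, Y) = 2
n = -48 (n = -8*(5 + 1) = -8*6 = -48)
b(O) = 23 (b(O) = (-22 + 43) + 2 = 21 + 2 = 23)
(-30166 - c(1/50, -27))/b(n) = (-30166 - (-27)/50)/23 = (-30166 - (-27)/50)*(1/23) = (-30166 - 1*(-27/50))*(1/23) = (-30166 + 27/50)*(1/23) = -1508273/50*1/23 = -1508273/1150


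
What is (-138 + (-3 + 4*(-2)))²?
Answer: 22201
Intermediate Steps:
(-138 + (-3 + 4*(-2)))² = (-138 + (-3 - 8))² = (-138 - 11)² = (-149)² = 22201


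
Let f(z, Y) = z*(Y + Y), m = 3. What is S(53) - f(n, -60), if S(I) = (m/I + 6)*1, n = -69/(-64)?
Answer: 57423/424 ≈ 135.43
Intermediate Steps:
n = 69/64 (n = -69*(-1/64) = 69/64 ≈ 1.0781)
f(z, Y) = 2*Y*z (f(z, Y) = z*(2*Y) = 2*Y*z)
S(I) = 6 + 3/I (S(I) = (3/I + 6)*1 = (6 + 3/I)*1 = 6 + 3/I)
S(53) - f(n, -60) = (6 + 3/53) - 2*(-60)*69/64 = (6 + 3*(1/53)) - 1*(-1035/8) = (6 + 3/53) + 1035/8 = 321/53 + 1035/8 = 57423/424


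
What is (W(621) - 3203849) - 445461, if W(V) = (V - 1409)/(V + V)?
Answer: -2266221904/621 ≈ -3.6493e+6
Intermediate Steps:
W(V) = (-1409 + V)/(2*V) (W(V) = (-1409 + V)/((2*V)) = (-1409 + V)*(1/(2*V)) = (-1409 + V)/(2*V))
(W(621) - 3203849) - 445461 = ((½)*(-1409 + 621)/621 - 3203849) - 445461 = ((½)*(1/621)*(-788) - 3203849) - 445461 = (-394/621 - 3203849) - 445461 = -1989590623/621 - 445461 = -2266221904/621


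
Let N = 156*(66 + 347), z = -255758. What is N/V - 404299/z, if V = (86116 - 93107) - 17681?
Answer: -270962979/262919224 ≈ -1.0306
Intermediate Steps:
V = -24672 (V = -6991 - 17681 = -24672)
N = 64428 (N = 156*413 = 64428)
N/V - 404299/z = 64428/(-24672) - 404299/(-255758) = 64428*(-1/24672) - 404299*(-1/255758) = -5369/2056 + 404299/255758 = -270962979/262919224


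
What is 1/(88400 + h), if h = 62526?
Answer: 1/150926 ≈ 6.6258e-6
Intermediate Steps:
1/(88400 + h) = 1/(88400 + 62526) = 1/150926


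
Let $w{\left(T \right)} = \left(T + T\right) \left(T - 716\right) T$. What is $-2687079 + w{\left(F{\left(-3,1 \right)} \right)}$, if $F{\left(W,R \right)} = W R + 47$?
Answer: $-5289063$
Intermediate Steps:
$F{\left(W,R \right)} = 47 + R W$ ($F{\left(W,R \right)} = R W + 47 = 47 + R W$)
$w{\left(T \right)} = 2 T^{2} \left(-716 + T\right)$ ($w{\left(T \right)} = 2 T \left(-716 + T\right) T = 2 T^{2} \left(-716 + T\right)$)
$-2687079 + w{\left(F{\left(-3,1 \right)} \right)} = -2687079 + 2 \left(47 + 1 \left(-3\right)\right)^{2} \left(-716 + \left(47 + 1 \left(-3\right)\right)\right) = -2687079 + 2 \left(47 - 3\right)^{2} \left(-716 + \left(47 - 3\right)\right) = -2687079 + 2 \cdot 44^{2} \left(-716 + 44\right) = -2687079 + 2 \cdot 1936 \left(-672\right) = -2687079 - 2601984 = -5289063$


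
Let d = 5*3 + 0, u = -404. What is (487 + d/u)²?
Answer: 38703873289/163216 ≈ 2.3713e+5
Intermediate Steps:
d = 15 (d = 15 + 0 = 15)
(487 + d/u)² = (487 + 15/(-404))² = (487 + 15*(-1/404))² = (487 - 15/404)² = (196733/404)² = 38703873289/163216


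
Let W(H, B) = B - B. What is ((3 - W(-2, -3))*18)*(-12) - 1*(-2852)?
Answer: 2204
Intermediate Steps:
W(H, B) = 0
((3 - W(-2, -3))*18)*(-12) - 1*(-2852) = ((3 - 1*0)*18)*(-12) - 1*(-2852) = ((3 + 0)*18)*(-12) + 2852 = (3*18)*(-12) + 2852 = 54*(-12) + 2852 = -648 + 2852 = 2204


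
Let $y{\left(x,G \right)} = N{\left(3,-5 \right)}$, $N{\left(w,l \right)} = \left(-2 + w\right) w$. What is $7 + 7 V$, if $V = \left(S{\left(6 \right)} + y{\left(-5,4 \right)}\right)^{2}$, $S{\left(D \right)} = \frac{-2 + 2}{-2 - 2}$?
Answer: $70$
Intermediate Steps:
$N{\left(w,l \right)} = w \left(-2 + w\right)$
$S{\left(D \right)} = 0$ ($S{\left(D \right)} = \frac{0}{-4} = 0 \left(- \frac{1}{4}\right) = 0$)
$y{\left(x,G \right)} = 3$ ($y{\left(x,G \right)} = 3 \left(-2 + 3\right) = 3 \cdot 1 = 3$)
$V = 9$ ($V = \left(0 + 3\right)^{2} = 3^{2} = 9$)
$7 + 7 V = 7 + 7 \cdot 9 = 7 + 63 = 70$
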